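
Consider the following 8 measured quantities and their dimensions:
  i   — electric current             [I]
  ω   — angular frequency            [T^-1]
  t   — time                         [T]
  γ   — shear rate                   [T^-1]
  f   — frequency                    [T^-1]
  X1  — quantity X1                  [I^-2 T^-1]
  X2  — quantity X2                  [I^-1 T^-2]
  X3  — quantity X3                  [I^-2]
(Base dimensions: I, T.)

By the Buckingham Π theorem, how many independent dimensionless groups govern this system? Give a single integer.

6

Dimensional matrix (I×T by i×ω×t×γ×f×X1×X2×X3):
  I: [ 1  0  0  0  0 -2 -1 -2]
  T: [ 0 -1  1 -1 -1 -1 -2  0]
RREF → pivots at {i,ω} ⇒ r = 2
8 vars − rank 2 = 6 Π groups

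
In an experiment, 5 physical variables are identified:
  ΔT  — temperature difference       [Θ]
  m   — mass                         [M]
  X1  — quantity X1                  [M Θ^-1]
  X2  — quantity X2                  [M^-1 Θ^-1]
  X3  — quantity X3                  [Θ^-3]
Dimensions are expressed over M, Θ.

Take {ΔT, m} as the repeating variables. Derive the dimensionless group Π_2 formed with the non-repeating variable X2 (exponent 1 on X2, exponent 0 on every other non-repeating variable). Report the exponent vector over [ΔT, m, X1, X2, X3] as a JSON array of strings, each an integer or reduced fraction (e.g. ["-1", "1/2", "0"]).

Exponent matrix [M,Θ] × [ΔT,m,X1,X2,X3]:
  M: [ 0  1  1 -1  0]
  Θ: [ 1  0 -1 -1 -3]
Row reduction gives pivot columns ΔT,m; rank = 2
Pivot set = {ΔT,m}, free = {X1,X2,X3}
RREF:
  r0: [   1    0   -1   -1   -3]
  r1: [   0    1    1   -1    0]
Fix exponent of X2 at 1, X1 at 0, X3 at 0; solve each RREF row for its pivot's exponent:
  r0: exp(ΔT) + (-1)·1 = 0 ⇒ exp(ΔT) = 1
  r1: exp(m) + (-1)·1 = 0 ⇒ exp(m) = 1
Π_2 = ΔT · m · X2

["1", "1", "0", "1", "0"]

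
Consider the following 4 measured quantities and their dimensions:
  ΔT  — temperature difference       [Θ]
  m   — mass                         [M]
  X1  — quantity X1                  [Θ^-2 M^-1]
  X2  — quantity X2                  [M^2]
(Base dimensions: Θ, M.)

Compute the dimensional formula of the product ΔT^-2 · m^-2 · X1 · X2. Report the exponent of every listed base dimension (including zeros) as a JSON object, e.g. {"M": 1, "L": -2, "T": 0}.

{"Θ": -4, "M": -1}

Write exponents as rows Θ,M / cols ΔT,m,X1,X2:
  Θ: [ 1  0 -2  0]
  M: [ 0  1 -1  2]
  [Θ]: (-2)·1+(-2)·0+(1)·-2+(1)·0 = -4
  [M]: (-2)·0+(-2)·1+(1)·-1+(1)·2 = -1
⇒ Θ^-4 M^-1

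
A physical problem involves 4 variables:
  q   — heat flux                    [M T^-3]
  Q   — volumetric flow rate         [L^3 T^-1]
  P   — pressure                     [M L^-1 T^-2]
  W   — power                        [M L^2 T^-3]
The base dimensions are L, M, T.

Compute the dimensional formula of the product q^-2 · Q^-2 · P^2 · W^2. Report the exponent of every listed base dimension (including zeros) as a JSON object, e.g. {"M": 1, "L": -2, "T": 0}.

Exponent matrix [L,M,T] × [q,Q,P,W]:
  L: [ 0  3 -1  2]
  M: [ 1  0  1  1]
  T: [-3 -1 -2 -3]
  [L]: (-2)·0+(-2)·3+(2)·-1+(2)·2 = -4
  [M]: (-2)·1+(-2)·0+(2)·1+(2)·1 = 2
  [T]: (-2)·-3+(-2)·-1+(2)·-2+(2)·-3 = -2
⇒ L^-4 M^2 T^-2

{"L": -4, "M": 2, "T": -2}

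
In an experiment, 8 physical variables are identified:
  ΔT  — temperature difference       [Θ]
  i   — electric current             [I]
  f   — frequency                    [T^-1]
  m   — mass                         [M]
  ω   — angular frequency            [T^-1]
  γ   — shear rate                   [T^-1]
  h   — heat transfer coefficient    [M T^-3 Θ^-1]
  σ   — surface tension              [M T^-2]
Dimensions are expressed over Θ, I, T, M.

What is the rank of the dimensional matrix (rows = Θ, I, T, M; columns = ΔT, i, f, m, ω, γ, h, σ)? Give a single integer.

Exponent matrix [Θ,I,T,M] × [ΔT,i,f,m,ω,γ,h,σ]:
  Θ: [ 1  0  0  0  0  0 -1  0]
  I: [ 0  1  0  0  0  0  0  0]
  T: [ 0  0 -1  0 -1 -1 -3 -2]
  M: [ 0  0  0  1  0  0  1  1]
Echelon form has 4 nonzero rows (pivots: ΔT,i,f,m)

4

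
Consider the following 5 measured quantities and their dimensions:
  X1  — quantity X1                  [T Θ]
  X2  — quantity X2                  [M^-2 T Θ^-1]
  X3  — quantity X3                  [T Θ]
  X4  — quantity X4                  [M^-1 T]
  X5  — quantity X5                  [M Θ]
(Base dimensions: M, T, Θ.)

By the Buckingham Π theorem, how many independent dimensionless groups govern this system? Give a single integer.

Dimensional matrix (M×T×Θ by X1×X2×X3×X4×X5):
  M: [ 0 -2  0 -1  1]
  T: [ 1  1  1  1  0]
  Θ: [ 1 -1  1  0  1]
Row reduction gives pivot columns X1,X2; rank = 2
Π count = n − r = 5 − 2 = 3

3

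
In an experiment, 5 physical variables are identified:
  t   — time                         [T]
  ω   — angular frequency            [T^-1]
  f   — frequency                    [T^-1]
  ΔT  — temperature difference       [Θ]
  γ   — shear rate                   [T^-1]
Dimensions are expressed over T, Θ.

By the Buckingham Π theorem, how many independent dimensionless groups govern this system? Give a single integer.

3

Dimensional matrix (T×Θ by t×ω×f×ΔT×γ):
  T: [ 1 -1 -1  0 -1]
  Θ: [ 0  0  0  1  0]
Row reduction gives pivot columns t,ΔT; rank = 2
Π count = n − r = 5 − 2 = 3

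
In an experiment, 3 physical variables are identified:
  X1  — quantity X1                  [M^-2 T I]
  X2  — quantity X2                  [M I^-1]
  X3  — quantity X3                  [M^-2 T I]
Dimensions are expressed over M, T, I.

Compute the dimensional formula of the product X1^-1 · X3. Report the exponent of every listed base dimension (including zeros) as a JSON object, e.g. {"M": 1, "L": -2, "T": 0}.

Dimensional matrix (M×T×I by X1×X2×X3):
  M: [-2  1 -2]
  T: [ 1  0  1]
  I: [ 1 -1  1]
  [M]: (-1)·-2+(1)·-2 = 0
  [T]: (-1)·1+(1)·1 = 0
  [I]: (-1)·1+(1)·1 = 0
⇒ 1 (dimensionless)

{"M": 0, "T": 0, "I": 0}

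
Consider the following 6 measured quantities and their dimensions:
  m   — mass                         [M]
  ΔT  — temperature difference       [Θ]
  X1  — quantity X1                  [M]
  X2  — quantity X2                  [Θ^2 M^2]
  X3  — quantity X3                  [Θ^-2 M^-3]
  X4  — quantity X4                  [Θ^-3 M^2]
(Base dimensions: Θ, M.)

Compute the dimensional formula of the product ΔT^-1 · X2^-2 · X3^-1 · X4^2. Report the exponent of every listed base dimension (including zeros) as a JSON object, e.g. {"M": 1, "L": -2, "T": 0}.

Dimensional matrix (Θ×M by m×ΔT×X1×X2×X3×X4):
  Θ: [ 0  1  0  2 -2 -3]
  M: [ 1  0  1  2 -3  2]
  [Θ]: (-1)·1+(-2)·2+(-1)·-2+(2)·-3 = -9
  [M]: (-1)·0+(-2)·2+(-1)·-3+(2)·2 = 3
⇒ Θ^-9 M^3

{"Θ": -9, "M": 3}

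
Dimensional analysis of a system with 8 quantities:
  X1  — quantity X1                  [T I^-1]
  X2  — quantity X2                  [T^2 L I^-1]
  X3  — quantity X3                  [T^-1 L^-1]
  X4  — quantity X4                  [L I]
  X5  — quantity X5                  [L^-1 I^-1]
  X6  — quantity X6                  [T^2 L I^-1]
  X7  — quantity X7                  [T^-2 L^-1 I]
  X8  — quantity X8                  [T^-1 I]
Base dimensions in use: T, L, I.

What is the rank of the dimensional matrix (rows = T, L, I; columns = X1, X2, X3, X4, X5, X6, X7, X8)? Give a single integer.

Write exponents as rows T,L,I / cols X1,X2,X3,X4,X5,X6,X7,X8:
  T: [ 1  2 -1  0  0  2 -2 -1]
  L: [ 0  1 -1  1 -1  1 -1  0]
  I: [-1 -1  0  1 -1 -1  1  1]
Row reduction gives pivot columns X1,X2; rank = 2

2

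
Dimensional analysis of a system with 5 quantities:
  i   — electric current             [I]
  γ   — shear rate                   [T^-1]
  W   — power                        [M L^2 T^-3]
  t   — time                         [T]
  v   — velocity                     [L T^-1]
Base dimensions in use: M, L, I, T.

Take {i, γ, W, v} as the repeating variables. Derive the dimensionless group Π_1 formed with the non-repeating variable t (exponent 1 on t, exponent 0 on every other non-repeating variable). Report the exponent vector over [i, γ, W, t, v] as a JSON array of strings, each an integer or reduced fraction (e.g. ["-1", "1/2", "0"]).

["0", "1", "0", "1", "0"]

Exponent matrix [M,L,I,T] × [i,γ,W,t,v]:
  M: [ 0  0  1  0  0]
  L: [ 0  0  2  0  1]
  I: [ 1  0  0  0  0]
  T: [ 0 -1 -3  1 -1]
Row reduction gives pivot columns i,γ,W,v; rank = 4
Repeat: i,γ,W,v; free: t
RREF:
  r0: [   1    0    0    0    0]
  r1: [   0    1    0   -1    0]
  r2: [   0    0    1    0    0]
  r3: [   0    0    0    0    1]
Fix exponent of t at 1; solve each RREF row for its pivot's exponent:
  r0: exp(i) + (0)·1 = 0 ⇒ exp(i) = 0
  r1: exp(γ) + (-1)·1 = 0 ⇒ exp(γ) = 1
  r2: exp(W) + (0)·1 = 0 ⇒ exp(W) = 0
  r3: exp(v) + (0)·1 = 0 ⇒ exp(v) = 0
Π_1 = γ · t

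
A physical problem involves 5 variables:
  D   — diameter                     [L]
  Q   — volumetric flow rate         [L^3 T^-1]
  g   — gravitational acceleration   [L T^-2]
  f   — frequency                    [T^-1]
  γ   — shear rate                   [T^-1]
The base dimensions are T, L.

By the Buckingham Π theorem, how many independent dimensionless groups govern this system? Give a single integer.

3

Exponent matrix [T,L] × [D,Q,g,f,γ]:
  T: [ 0 -1 -2 -1 -1]
  L: [ 1  3  1  0  0]
Row reduction gives pivot columns D,Q; rank = 2
5 vars − rank 2 = 3 Π groups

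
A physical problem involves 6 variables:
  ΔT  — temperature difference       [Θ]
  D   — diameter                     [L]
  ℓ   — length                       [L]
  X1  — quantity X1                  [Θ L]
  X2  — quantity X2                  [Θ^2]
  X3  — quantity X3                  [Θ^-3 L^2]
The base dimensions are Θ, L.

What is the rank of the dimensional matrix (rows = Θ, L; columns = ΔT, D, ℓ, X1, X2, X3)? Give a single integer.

2

Dimensional matrix (Θ×L by ΔT×D×ℓ×X1×X2×X3):
  Θ: [ 1  0  0  1  2 -3]
  L: [ 0  1  1  1  0  2]
Echelon form has 2 nonzero rows (pivots: ΔT,D)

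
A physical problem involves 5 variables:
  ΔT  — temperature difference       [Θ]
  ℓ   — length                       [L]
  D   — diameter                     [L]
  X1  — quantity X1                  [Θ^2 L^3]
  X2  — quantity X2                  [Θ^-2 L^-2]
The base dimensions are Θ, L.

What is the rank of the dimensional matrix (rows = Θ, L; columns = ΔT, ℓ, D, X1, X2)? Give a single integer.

Write exponents as rows Θ,L / cols ΔT,ℓ,D,X1,X2:
  Θ: [ 1  0  0  2 -2]
  L: [ 0  1  1  3 -2]
Row reduction gives pivot columns ΔT,ℓ; rank = 2

2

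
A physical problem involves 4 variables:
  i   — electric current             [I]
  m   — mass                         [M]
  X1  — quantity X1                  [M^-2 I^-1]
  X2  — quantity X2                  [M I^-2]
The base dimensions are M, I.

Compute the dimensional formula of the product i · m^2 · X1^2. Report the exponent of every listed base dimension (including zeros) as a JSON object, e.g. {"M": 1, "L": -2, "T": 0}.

{"M": -2, "I": -1}

Write exponents as rows M,I / cols i,m,X1,X2:
  M: [ 0  1 -2  1]
  I: [ 1  0 -1 -2]
  [M]: (1)·0+(2)·1+(2)·-2 = -2
  [I]: (1)·1+(2)·0+(2)·-1 = -1
⇒ M^-2 I^-1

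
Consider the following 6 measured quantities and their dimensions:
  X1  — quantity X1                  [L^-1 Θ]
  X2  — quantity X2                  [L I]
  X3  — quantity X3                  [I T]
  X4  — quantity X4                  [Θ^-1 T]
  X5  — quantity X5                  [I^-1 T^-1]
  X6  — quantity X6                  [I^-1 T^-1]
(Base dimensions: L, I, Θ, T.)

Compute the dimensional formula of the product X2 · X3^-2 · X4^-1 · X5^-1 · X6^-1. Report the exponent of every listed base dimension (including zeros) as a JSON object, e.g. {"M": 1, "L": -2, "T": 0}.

{"L": 1, "I": 1, "Θ": 1, "T": -1}

Dimensional matrix (L×I×Θ×T by X1×X2×X3×X4×X5×X6):
  L: [-1  1  0  0  0  0]
  I: [ 0  1  1  0 -1 -1]
  Θ: [ 1  0  0 -1  0  0]
  T: [ 0  0  1  1 -1 -1]
  [L]: (1)·1+(-2)·0+(-1)·0+(-1)·0+(-1)·0 = 1
  [I]: (1)·1+(-2)·1+(-1)·0+(-1)·-1+(-1)·-1 = 1
  [Θ]: (1)·0+(-2)·0+(-1)·-1+(-1)·0+(-1)·0 = 1
  [T]: (1)·0+(-2)·1+(-1)·1+(-1)·-1+(-1)·-1 = -1
⇒ L I Θ T^-1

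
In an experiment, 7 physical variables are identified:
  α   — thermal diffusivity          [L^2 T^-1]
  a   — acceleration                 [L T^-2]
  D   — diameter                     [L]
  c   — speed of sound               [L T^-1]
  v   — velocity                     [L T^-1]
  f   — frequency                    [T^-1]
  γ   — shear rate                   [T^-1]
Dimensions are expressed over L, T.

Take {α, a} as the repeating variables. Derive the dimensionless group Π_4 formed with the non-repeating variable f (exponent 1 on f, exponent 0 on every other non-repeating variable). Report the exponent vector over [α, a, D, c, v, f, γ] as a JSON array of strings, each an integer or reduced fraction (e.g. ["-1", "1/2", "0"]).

["1/3", "-2/3", "0", "0", "0", "1", "0"]

Write exponents as rows L,T / cols α,a,D,c,v,f,γ:
  L: [ 2  1  1  1  1  0  0]
  T: [-1 -2  0 -1 -1 -1 -1]
Row reduction gives pivot columns α,a; rank = 2
Pivot set = {α,a}, free = {D,c,v,f,γ}
RREF:
  r0: [   1    0  2/3  1/3  1/3 -1/3 -1/3]
  r1: [   0    1 -1/3  1/3  1/3  2/3  2/3]
Fix exponent of f at 1, D at 0, c at 0, v at 0, γ at 0; solve each RREF row for its pivot's exponent:
  r0: exp(α) + (-1/3)·1 = 0 ⇒ exp(α) = 1/3
  r1: exp(a) + (2/3)·1 = 0 ⇒ exp(a) = -2/3
Π_4 = α^(1/3) · a^(-2/3) · f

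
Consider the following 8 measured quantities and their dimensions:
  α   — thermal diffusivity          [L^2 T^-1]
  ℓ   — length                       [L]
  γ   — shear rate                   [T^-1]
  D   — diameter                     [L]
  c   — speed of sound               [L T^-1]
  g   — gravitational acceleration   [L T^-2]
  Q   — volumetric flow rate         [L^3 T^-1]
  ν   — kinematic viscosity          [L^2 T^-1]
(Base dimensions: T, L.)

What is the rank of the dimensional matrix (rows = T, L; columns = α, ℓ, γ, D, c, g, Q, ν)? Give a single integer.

2

Exponent matrix [T,L] × [α,ℓ,γ,D,c,g,Q,ν]:
  T: [-1  0 -1  0 -1 -2 -1 -1]
  L: [ 2  1  0  1  1  1  3  2]
RREF → pivots at {α,ℓ} ⇒ r = 2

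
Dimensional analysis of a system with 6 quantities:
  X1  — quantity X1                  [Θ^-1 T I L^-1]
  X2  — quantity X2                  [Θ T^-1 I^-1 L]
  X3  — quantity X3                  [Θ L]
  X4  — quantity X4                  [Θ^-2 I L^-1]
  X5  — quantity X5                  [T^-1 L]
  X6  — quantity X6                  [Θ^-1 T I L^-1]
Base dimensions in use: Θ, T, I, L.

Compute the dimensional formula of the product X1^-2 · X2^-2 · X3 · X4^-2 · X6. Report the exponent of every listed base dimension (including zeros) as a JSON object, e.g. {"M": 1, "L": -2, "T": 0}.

{"Θ": 4, "T": 1, "I": -1, "L": 2}

Exponent matrix [Θ,T,I,L] × [X1,X2,X3,X4,X5,X6]:
  Θ: [-1  1  1 -2  0 -1]
  T: [ 1 -1  0  0 -1  1]
  I: [ 1 -1  0  1  0  1]
  L: [-1  1  1 -1  1 -1]
  [Θ]: (-2)·-1+(-2)·1+(1)·1+(-2)·-2+(1)·-1 = 4
  [T]: (-2)·1+(-2)·-1+(1)·0+(-2)·0+(1)·1 = 1
  [I]: (-2)·1+(-2)·-1+(1)·0+(-2)·1+(1)·1 = -1
  [L]: (-2)·-1+(-2)·1+(1)·1+(-2)·-1+(1)·-1 = 2
⇒ Θ^4 T I^-1 L^2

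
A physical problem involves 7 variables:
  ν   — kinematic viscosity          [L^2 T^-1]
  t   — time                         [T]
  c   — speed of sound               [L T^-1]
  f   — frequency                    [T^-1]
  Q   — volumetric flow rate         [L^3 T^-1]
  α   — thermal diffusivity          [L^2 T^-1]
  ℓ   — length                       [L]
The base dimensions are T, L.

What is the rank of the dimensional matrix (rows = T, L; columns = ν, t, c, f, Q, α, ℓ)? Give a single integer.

2

Exponent matrix [T,L] × [ν,t,c,f,Q,α,ℓ]:
  T: [-1  1 -1 -1 -1 -1  0]
  L: [ 2  0  1  0  3  2  1]
Echelon form has 2 nonzero rows (pivots: ν,t)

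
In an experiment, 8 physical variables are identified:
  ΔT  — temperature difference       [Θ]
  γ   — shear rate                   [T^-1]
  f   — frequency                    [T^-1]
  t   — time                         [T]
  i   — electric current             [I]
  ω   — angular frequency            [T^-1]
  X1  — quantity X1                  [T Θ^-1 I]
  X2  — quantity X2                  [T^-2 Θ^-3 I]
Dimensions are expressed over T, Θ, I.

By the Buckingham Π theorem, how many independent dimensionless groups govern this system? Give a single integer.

5

Write exponents as rows T,Θ,I / cols ΔT,γ,f,t,i,ω,X1,X2:
  T: [ 0 -1 -1  1  0 -1  1 -2]
  Θ: [ 1  0  0  0  0  0 -1 -3]
  I: [ 0  0  0  0  1  0  1  1]
RREF → pivots at {ΔT,γ,i} ⇒ r = 3
n=8, r=3 ⇒ 5 dimensionless groups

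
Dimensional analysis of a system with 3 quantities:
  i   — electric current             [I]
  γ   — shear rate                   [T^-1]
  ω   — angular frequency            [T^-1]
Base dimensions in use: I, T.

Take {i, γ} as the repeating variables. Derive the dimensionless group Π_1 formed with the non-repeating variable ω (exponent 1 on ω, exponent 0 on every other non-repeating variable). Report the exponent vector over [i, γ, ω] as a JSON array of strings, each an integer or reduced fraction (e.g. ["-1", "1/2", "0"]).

Dimensional matrix (I×T by i×γ×ω):
  I: [ 1  0  0]
  T: [ 0 -1 -1]
Echelon form has 2 nonzero rows (pivots: i,γ)
Pivot set = {i,γ}, free = {ω}
RREF:
  r0: [   1    0    0]
  r1: [   0    1    1]
Fix exponent of ω at 1; solve each RREF row for its pivot's exponent:
  r0: exp(i) + (0)·1 = 0 ⇒ exp(i) = 0
  r1: exp(γ) + (1)·1 = 0 ⇒ exp(γ) = -1
Π_1 = γ^-1 · ω

["0", "-1", "1"]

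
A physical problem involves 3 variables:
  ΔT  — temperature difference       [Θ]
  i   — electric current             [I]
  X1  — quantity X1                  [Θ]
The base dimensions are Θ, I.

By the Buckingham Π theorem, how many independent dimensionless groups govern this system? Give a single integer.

1

Exponent matrix [Θ,I] × [ΔT,i,X1]:
  Θ: [ 1  0  1]
  I: [ 0  1  0]
Echelon form has 2 nonzero rows (pivots: ΔT,i)
3 vars − rank 2 = 1 Π group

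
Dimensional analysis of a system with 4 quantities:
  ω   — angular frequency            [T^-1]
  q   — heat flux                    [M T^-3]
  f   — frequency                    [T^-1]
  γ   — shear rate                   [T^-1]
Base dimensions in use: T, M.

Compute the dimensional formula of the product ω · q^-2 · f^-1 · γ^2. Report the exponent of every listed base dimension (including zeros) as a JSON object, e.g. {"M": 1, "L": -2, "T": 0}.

{"T": 4, "M": -2}

Write exponents as rows T,M / cols ω,q,f,γ:
  T: [-1 -3 -1 -1]
  M: [ 0  1  0  0]
  [T]: (1)·-1+(-2)·-3+(-1)·-1+(2)·-1 = 4
  [M]: (1)·0+(-2)·1+(-1)·0+(2)·0 = -2
⇒ T^4 M^-2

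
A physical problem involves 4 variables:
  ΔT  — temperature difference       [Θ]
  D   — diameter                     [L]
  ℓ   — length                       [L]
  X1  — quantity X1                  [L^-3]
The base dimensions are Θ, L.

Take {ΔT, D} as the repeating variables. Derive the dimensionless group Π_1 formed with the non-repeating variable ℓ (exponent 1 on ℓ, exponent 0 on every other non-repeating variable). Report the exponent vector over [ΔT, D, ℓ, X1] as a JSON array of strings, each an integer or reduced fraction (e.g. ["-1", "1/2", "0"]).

["0", "-1", "1", "0"]

Dimensional matrix (Θ×L by ΔT×D×ℓ×X1):
  Θ: [ 1  0  0  0]
  L: [ 0  1  1 -3]
Echelon form has 2 nonzero rows (pivots: ΔT,D)
Repeat: ΔT,D; free: ℓ,X1
RREF:
  r0: [   1    0    0    0]
  r1: [   0    1    1   -3]
Fix exponent of ℓ at 1, X1 at 0; solve each RREF row for its pivot's exponent:
  r0: exp(ΔT) + (0)·1 = 0 ⇒ exp(ΔT) = 0
  r1: exp(D) + (1)·1 = 0 ⇒ exp(D) = -1
Π_1 = D^-1 · ℓ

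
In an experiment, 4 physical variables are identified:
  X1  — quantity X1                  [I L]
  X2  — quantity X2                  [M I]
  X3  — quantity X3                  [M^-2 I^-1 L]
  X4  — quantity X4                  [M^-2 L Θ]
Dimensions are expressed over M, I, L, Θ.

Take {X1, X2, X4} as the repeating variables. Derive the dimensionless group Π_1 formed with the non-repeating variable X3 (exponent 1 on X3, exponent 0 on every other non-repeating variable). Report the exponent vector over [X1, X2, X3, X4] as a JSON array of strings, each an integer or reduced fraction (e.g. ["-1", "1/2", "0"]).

Dimensional matrix (M×I×L×Θ by X1×X2×X3×X4):
  M: [ 0  1 -2 -2]
  I: [ 1  1 -1  0]
  L: [ 1  0  1  1]
  Θ: [ 0  0  0  1]
Echelon form has 3 nonzero rows (pivots: X1,X2,X4)
Pivot set = {X1,X2,X4}, free = {X3}
RREF:
  r0: [   1    0    1    0]
  r1: [   0    1   -2    0]
  r2: [   0    0    0    1]
  r3: [   0    0    0    0]
Fix exponent of X3 at 1; solve each RREF row for its pivot's exponent:
  r0: exp(X1) + (1)·1 = 0 ⇒ exp(X1) = -1
  r1: exp(X2) + (-2)·1 = 0 ⇒ exp(X2) = 2
  r2: exp(X4) + (0)·1 = 0 ⇒ exp(X4) = 0
Π_1 = X1^-1 · X2^2 · X3

["-1", "2", "1", "0"]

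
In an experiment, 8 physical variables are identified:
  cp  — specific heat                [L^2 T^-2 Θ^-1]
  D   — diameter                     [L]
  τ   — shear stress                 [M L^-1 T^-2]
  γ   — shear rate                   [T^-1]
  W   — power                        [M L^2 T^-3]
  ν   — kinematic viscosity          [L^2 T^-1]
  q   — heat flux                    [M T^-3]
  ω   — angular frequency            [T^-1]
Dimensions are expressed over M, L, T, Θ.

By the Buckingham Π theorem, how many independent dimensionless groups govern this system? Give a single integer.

Exponent matrix [M,L,T,Θ] × [cp,D,τ,γ,W,ν,q,ω]:
  M: [ 0  0  1  0  1  0  1  0]
  L: [ 2  1 -1  0  2  2  0  0]
  T: [-2  0 -2 -1 -3 -1 -3 -1]
  Θ: [-1  0  0  0  0  0  0  0]
Echelon form has 4 nonzero rows (pivots: cp,D,τ,γ)
n=8, r=4 ⇒ 4 dimensionless groups

4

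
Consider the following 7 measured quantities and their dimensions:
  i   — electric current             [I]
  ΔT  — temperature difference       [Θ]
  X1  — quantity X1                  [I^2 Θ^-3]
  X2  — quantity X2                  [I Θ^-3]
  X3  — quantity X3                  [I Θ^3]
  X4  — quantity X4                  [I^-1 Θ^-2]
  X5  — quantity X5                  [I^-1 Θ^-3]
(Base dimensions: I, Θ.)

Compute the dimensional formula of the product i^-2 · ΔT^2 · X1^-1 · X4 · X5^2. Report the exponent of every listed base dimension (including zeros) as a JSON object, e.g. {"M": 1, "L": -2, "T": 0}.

{"I": -7, "Θ": -3}

Exponent matrix [I,Θ] × [i,ΔT,X1,X2,X3,X4,X5]:
  I: [ 1  0  2  1  1 -1 -1]
  Θ: [ 0  1 -3 -3  3 -2 -3]
  [I]: (-2)·1+(2)·0+(-1)·2+(1)·-1+(2)·-1 = -7
  [Θ]: (-2)·0+(2)·1+(-1)·-3+(1)·-2+(2)·-3 = -3
⇒ I^-7 Θ^-3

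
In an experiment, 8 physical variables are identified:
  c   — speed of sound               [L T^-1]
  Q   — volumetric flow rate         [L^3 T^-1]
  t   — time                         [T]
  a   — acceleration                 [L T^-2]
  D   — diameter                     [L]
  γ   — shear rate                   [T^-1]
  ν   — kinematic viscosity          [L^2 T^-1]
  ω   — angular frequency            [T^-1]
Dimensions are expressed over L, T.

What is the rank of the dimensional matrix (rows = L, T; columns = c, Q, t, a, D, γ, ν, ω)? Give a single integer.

2

Exponent matrix [L,T] × [c,Q,t,a,D,γ,ν,ω]:
  L: [ 1  3  0  1  1  0  2  0]
  T: [-1 -1  1 -2  0 -1 -1 -1]
Echelon form has 2 nonzero rows (pivots: c,Q)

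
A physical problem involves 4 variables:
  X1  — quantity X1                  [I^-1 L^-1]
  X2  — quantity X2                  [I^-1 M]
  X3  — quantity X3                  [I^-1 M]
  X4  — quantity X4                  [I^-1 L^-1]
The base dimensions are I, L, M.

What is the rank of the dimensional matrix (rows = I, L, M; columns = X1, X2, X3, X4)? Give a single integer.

Dimensional matrix (I×L×M by X1×X2×X3×X4):
  I: [-1 -1 -1 -1]
  L: [-1  0  0 -1]
  M: [ 0  1  1  0]
Row reduction gives pivot columns X1,X2; rank = 2

2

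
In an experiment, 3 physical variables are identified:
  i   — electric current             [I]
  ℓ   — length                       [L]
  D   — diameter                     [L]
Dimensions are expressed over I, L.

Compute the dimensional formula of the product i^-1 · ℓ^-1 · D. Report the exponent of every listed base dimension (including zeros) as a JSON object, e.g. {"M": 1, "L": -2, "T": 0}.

{"I": -1, "L": 0}

Dimensional matrix (I×L by i×ℓ×D):
  I: [ 1  0  0]
  L: [ 0  1  1]
  [I]: (-1)·1+(-1)·0+(1)·0 = -1
  [L]: (-1)·0+(-1)·1+(1)·1 = 0
⇒ I^-1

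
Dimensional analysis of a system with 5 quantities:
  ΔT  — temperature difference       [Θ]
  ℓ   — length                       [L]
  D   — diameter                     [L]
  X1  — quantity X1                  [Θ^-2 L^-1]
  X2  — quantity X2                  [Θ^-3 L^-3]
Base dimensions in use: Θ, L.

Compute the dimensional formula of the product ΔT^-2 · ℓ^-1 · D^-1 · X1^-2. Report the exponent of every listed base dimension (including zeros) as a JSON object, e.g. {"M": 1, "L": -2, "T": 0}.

Write exponents as rows Θ,L / cols ΔT,ℓ,D,X1,X2:
  Θ: [ 1  0  0 -2 -3]
  L: [ 0  1  1 -1 -3]
  [Θ]: (-2)·1+(-1)·0+(-1)·0+(-2)·-2 = 2
  [L]: (-2)·0+(-1)·1+(-1)·1+(-2)·-1 = 0
⇒ Θ^2

{"Θ": 2, "L": 0}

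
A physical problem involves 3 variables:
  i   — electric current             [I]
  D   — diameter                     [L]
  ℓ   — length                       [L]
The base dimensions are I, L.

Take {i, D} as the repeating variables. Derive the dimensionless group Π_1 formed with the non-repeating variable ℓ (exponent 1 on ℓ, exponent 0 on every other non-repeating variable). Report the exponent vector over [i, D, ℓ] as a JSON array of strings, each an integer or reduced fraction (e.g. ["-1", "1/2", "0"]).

["0", "-1", "1"]

Exponent matrix [I,L] × [i,D,ℓ]:
  I: [ 1  0  0]
  L: [ 0  1  1]
Echelon form has 2 nonzero rows (pivots: i,D)
Pivot set = {i,D}, free = {ℓ}
RREF:
  r0: [   1    0    0]
  r1: [   0    1    1]
Fix exponent of ℓ at 1; solve each RREF row for its pivot's exponent:
  r0: exp(i) + (0)·1 = 0 ⇒ exp(i) = 0
  r1: exp(D) + (1)·1 = 0 ⇒ exp(D) = -1
Π_1 = D^-1 · ℓ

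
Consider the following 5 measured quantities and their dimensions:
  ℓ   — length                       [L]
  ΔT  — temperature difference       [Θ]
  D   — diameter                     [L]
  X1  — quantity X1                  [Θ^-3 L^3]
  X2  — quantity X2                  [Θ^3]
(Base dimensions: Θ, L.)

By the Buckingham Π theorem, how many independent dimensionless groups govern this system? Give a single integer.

3

Exponent matrix [Θ,L] × [ℓ,ΔT,D,X1,X2]:
  Θ: [ 0  1  0 -3  3]
  L: [ 1  0  1  3  0]
Row reduction gives pivot columns ℓ,ΔT; rank = 2
n=5, r=2 ⇒ 3 dimensionless groups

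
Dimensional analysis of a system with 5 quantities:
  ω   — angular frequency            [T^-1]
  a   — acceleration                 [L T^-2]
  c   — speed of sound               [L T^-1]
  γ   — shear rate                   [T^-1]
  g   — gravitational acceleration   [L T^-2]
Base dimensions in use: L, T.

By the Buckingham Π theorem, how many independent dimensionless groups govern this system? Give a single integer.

3

Exponent matrix [L,T] × [ω,a,c,γ,g]:
  L: [ 0  1  1  0  1]
  T: [-1 -2 -1 -1 -2]
Echelon form has 2 nonzero rows (pivots: ω,a)
n=5, r=2 ⇒ 3 dimensionless groups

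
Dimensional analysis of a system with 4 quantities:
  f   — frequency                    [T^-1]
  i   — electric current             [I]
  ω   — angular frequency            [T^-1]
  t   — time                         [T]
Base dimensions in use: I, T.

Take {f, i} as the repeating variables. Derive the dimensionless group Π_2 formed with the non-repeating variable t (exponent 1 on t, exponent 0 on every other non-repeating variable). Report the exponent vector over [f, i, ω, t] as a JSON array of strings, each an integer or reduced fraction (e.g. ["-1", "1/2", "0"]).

["1", "0", "0", "1"]

Dimensional matrix (I×T by f×i×ω×t):
  I: [ 0  1  0  0]
  T: [-1  0 -1  1]
RREF → pivots at {f,i} ⇒ r = 2
Pivot set = {f,i}, free = {ω,t}
RREF:
  r0: [   1    0    1   -1]
  r1: [   0    1    0    0]
Fix exponent of t at 1, ω at 0; solve each RREF row for its pivot's exponent:
  r0: exp(f) + (-1)·1 = 0 ⇒ exp(f) = 1
  r1: exp(i) + (0)·1 = 0 ⇒ exp(i) = 0
Π_2 = f · t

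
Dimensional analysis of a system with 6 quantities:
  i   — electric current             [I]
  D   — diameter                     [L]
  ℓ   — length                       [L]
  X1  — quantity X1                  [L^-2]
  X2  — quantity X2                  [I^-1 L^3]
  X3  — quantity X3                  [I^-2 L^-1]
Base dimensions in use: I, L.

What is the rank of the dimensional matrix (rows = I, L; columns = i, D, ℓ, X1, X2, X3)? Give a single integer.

Write exponents as rows I,L / cols i,D,ℓ,X1,X2,X3:
  I: [ 1  0  0  0 -1 -2]
  L: [ 0  1  1 -2  3 -1]
Row reduction gives pivot columns i,D; rank = 2

2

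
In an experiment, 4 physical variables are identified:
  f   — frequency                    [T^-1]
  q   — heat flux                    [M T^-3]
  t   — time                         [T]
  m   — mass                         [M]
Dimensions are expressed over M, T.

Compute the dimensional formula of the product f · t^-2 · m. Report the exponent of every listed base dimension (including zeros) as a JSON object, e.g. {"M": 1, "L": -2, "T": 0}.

{"M": 1, "T": -3}

Write exponents as rows M,T / cols f,q,t,m:
  M: [ 0  1  0  1]
  T: [-1 -3  1  0]
  [M]: (1)·0+(-2)·0+(1)·1 = 1
  [T]: (1)·-1+(-2)·1+(1)·0 = -3
⇒ M T^-3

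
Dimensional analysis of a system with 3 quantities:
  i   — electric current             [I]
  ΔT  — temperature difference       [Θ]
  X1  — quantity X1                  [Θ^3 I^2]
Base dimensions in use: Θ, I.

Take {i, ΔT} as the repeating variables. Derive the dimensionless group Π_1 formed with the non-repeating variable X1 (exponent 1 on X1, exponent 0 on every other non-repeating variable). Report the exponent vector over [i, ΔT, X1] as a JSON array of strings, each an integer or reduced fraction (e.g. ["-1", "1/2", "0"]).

["-2", "-3", "1"]

Dimensional matrix (Θ×I by i×ΔT×X1):
  Θ: [ 0  1  3]
  I: [ 1  0  2]
RREF → pivots at {i,ΔT} ⇒ r = 2
Repeat: i,ΔT; free: X1
RREF:
  r0: [   1    0    2]
  r1: [   0    1    3]
Fix exponent of X1 at 1; solve each RREF row for its pivot's exponent:
  r0: exp(i) + (2)·1 = 0 ⇒ exp(i) = -2
  r1: exp(ΔT) + (3)·1 = 0 ⇒ exp(ΔT) = -3
Π_1 = i^-2 · ΔT^-3 · X1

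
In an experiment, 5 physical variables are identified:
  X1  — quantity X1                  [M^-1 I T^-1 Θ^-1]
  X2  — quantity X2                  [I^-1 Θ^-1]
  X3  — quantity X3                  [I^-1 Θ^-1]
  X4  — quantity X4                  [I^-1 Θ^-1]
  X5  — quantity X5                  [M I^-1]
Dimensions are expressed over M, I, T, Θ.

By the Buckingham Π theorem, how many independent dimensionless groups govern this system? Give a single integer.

2

Dimensional matrix (M×I×T×Θ by X1×X2×X3×X4×X5):
  M: [-1  0  0  0  1]
  I: [ 1 -1 -1 -1 -1]
  T: [-1  0  0  0  0]
  Θ: [-1 -1 -1 -1  0]
RREF → pivots at {X1,X2,X5} ⇒ r = 3
5 vars − rank 3 = 2 Π groups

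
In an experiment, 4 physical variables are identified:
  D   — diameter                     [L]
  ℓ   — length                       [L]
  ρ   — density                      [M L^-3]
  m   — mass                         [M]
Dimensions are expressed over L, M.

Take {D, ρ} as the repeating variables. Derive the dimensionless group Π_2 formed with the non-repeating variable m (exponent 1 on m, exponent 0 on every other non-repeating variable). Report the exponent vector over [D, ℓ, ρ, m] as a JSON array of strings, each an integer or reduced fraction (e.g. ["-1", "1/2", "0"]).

["-3", "0", "-1", "1"]

Exponent matrix [L,M] × [D,ℓ,ρ,m]:
  L: [ 1  1 -3  0]
  M: [ 0  0  1  1]
RREF → pivots at {D,ρ} ⇒ r = 2
Pivot set = {D,ρ}, free = {ℓ,m}
RREF:
  r0: [   1    1    0    3]
  r1: [   0    0    1    1]
Fix exponent of m at 1, ℓ at 0; solve each RREF row for its pivot's exponent:
  r0: exp(D) + (3)·1 = 0 ⇒ exp(D) = -3
  r1: exp(ρ) + (1)·1 = 0 ⇒ exp(ρ) = -1
Π_2 = D^-3 · ρ^-1 · m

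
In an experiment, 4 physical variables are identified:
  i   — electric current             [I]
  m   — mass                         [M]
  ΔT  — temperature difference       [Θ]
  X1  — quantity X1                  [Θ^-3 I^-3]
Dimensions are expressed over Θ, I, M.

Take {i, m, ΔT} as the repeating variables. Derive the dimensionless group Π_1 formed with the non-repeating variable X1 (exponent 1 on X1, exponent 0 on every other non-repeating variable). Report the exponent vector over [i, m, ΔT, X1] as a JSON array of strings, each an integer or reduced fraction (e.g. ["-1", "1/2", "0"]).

Dimensional matrix (Θ×I×M by i×m×ΔT×X1):
  Θ: [ 0  0  1 -3]
  I: [ 1  0  0 -3]
  M: [ 0  1  0  0]
Row reduction gives pivot columns i,m,ΔT; rank = 3
Pivot set = {i,m,ΔT}, free = {X1}
RREF:
  r0: [   1    0    0   -3]
  r1: [   0    1    0    0]
  r2: [   0    0    1   -3]
Fix exponent of X1 at 1; solve each RREF row for its pivot's exponent:
  r0: exp(i) + (-3)·1 = 0 ⇒ exp(i) = 3
  r1: exp(m) + (0)·1 = 0 ⇒ exp(m) = 0
  r2: exp(ΔT) + (-3)·1 = 0 ⇒ exp(ΔT) = 3
Π_1 = i^3 · ΔT^3 · X1

["3", "0", "3", "1"]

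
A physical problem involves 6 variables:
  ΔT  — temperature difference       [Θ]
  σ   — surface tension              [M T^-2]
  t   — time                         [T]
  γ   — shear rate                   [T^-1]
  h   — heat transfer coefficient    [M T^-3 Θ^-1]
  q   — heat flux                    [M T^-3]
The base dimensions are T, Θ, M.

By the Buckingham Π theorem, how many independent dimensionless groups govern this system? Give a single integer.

Exponent matrix [T,Θ,M] × [ΔT,σ,t,γ,h,q]:
  T: [ 0 -2  1 -1 -3 -3]
  Θ: [ 1  0  0  0 -1  0]
  M: [ 0  1  0  0  1  1]
Echelon form has 3 nonzero rows (pivots: ΔT,σ,t)
n=6, r=3 ⇒ 3 dimensionless groups

3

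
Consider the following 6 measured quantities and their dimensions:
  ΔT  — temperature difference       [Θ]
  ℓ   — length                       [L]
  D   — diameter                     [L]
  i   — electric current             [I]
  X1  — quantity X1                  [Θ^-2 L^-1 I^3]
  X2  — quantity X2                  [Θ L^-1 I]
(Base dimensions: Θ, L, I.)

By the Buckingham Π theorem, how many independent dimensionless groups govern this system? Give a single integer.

Exponent matrix [Θ,L,I] × [ΔT,ℓ,D,i,X1,X2]:
  Θ: [ 1  0  0  0 -2  1]
  L: [ 0  1  1  0 -1 -1]
  I: [ 0  0  0  1  3  1]
RREF → pivots at {ΔT,ℓ,i} ⇒ r = 3
Π count = n − r = 6 − 3 = 3

3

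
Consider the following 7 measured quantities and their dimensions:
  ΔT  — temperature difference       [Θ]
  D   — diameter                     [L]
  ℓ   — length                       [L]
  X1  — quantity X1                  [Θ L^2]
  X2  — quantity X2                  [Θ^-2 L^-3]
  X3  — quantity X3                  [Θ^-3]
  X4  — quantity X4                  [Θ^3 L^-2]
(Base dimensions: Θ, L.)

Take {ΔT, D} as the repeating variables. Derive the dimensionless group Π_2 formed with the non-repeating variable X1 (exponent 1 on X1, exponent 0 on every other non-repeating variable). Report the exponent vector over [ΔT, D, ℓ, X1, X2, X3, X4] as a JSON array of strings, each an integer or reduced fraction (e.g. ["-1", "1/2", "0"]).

Write exponents as rows Θ,L / cols ΔT,D,ℓ,X1,X2,X3,X4:
  Θ: [ 1  0  0  1 -2 -3  3]
  L: [ 0  1  1  2 -3  0 -2]
Echelon form has 2 nonzero rows (pivots: ΔT,D)
Repeat: ΔT,D; free: ℓ,X1,X2,X3,X4
RREF:
  r0: [   1    0    0    1   -2   -3    3]
  r1: [   0    1    1    2   -3    0   -2]
Fix exponent of X1 at 1, ℓ at 0, X2 at 0, X3 at 0, X4 at 0; solve each RREF row for its pivot's exponent:
  r0: exp(ΔT) + (1)·1 = 0 ⇒ exp(ΔT) = -1
  r1: exp(D) + (2)·1 = 0 ⇒ exp(D) = -2
Π_2 = ΔT^-1 · D^-2 · X1

["-1", "-2", "0", "1", "0", "0", "0"]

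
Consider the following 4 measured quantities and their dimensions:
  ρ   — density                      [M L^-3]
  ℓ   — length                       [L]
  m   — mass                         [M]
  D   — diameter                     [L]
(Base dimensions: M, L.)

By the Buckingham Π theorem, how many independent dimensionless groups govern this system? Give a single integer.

2

Write exponents as rows M,L / cols ρ,ℓ,m,D:
  M: [ 1  0  1  0]
  L: [-3  1  0  1]
Echelon form has 2 nonzero rows (pivots: ρ,ℓ)
4 vars − rank 2 = 2 Π groups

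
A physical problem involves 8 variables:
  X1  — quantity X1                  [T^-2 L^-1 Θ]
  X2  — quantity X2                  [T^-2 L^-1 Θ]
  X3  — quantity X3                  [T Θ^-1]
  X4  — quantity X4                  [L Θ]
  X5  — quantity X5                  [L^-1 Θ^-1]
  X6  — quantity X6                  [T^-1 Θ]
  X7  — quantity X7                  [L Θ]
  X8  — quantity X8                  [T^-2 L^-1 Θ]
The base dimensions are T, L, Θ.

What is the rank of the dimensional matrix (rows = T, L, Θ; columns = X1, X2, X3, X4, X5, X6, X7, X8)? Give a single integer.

2

Write exponents as rows T,L,Θ / cols X1,X2,X3,X4,X5,X6,X7,X8:
  T: [-2 -2  1  0  0 -1  0 -2]
  L: [-1 -1  0  1 -1  0  1 -1]
  Θ: [ 1  1 -1  1 -1  1  1  1]
Row reduction gives pivot columns X1,X3; rank = 2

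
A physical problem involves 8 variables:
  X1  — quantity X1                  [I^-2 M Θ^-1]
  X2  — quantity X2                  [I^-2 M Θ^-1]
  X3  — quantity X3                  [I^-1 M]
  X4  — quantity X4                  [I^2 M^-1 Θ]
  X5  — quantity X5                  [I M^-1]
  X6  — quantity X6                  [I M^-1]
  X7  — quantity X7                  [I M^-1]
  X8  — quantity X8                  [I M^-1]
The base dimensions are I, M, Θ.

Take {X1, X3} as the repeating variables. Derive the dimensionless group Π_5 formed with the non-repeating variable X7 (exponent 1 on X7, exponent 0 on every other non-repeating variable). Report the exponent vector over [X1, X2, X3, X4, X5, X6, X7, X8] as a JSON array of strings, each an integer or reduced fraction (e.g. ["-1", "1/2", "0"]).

["0", "0", "1", "0", "0", "0", "1", "0"]

Write exponents as rows I,M,Θ / cols X1,X2,X3,X4,X5,X6,X7,X8:
  I: [-2 -2 -1  2  1  1  1  1]
  M: [ 1  1  1 -1 -1 -1 -1 -1]
  Θ: [-1 -1  0  1  0  0  0  0]
RREF → pivots at {X1,X3} ⇒ r = 2
Pivot set = {X1,X3}, free = {X2,X4,X5,X6,X7,X8}
RREF:
  r0: [   1    1    0   -1    0    0    0    0]
  r1: [   0    0    1    0   -1   -1   -1   -1]
  r2: [   0    0    0    0    0    0    0    0]
Fix exponent of X7 at 1, X2 at 0, X4 at 0, X5 at 0, X6 at 0, X8 at 0; solve each RREF row for its pivot's exponent:
  r0: exp(X1) + (0)·1 = 0 ⇒ exp(X1) = 0
  r1: exp(X3) + (-1)·1 = 0 ⇒ exp(X3) = 1
Π_5 = X3 · X7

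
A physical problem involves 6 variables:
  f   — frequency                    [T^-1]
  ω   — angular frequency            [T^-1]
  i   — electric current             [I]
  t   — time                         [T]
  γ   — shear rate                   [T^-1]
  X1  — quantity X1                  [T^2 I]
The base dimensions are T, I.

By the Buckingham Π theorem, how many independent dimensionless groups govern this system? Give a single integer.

Write exponents as rows T,I / cols f,ω,i,t,γ,X1:
  T: [-1 -1  0  1 -1  2]
  I: [ 0  0  1  0  0  1]
Row reduction gives pivot columns f,i; rank = 2
Π count = n − r = 6 − 2 = 4

4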